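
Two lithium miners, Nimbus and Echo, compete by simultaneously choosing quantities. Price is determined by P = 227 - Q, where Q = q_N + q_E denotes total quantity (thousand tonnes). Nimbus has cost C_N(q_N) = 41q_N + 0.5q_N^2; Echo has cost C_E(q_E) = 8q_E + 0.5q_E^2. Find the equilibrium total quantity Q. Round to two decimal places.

101.25

Nimbus's profit: π_N = (227 - Q)q_N - (41q_N + (1/2)q_N²). Setting ∂π_N/∂q_N = 0: 186 - 3q_N - (q_E) = 0.
Echo's profit: π_E = (227 - Q)q_E - (8q_E + (1/2)q_E²). Setting ∂π_E/∂q_E = 0: 219 - 3q_E - (q_N) = 0.
Best responses: q_N = (186 - q_E)/3, q_E = (219 - q_N)/3.
Substituting one into the other gives q_N = 339/8 and q_E = 471/8.
Total output Q = 339/8 + 471/8 = 405/4.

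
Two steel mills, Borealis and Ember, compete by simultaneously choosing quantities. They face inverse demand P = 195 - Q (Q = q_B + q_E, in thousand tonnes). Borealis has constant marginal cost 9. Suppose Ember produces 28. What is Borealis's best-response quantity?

With the rival's output fixed at 28, Borealis's profit is π_B = (195 - 28 - q_B)q_B - (9q_B) = (167 - q_B)q_B - (9q_B).
∂π_B/∂q_B = 158 - 2q_B = 0, so q_B = 79.

79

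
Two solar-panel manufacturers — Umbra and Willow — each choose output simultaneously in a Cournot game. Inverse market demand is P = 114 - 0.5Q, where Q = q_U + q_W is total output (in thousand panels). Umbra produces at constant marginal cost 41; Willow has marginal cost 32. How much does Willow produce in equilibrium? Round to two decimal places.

60.67

Umbra's profit: π_U = (114 - 0.5Q)q_U - (41q_U). Setting ∂π_U/∂q_U = 0: 73 - q_U - (1/2)(q_W) = 0.
Willow's profit: π_W = (114 - 0.5Q)q_W - (32q_W). Setting ∂π_W/∂q_W = 0: 82 - q_W - (1/2)(q_U) = 0.
Rearranging gives the reaction functions q_U = (73 - (1/2)q_W) and q_W = (82 - (1/2)q_U).
Solving the pair: q_U = 128/3, q_W = 182/3.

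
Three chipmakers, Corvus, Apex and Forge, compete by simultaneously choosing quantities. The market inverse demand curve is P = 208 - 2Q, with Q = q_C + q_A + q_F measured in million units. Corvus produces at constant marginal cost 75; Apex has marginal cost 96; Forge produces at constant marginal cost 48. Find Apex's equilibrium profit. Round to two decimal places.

57.78

Corvus's profit: π_C = (208 - 2Q)q_C - (75q_C). Setting ∂π_C/∂q_C = 0: 133 - 4q_C - 2(q_A + q_F) = 0.
Apex's profit: π_A = (208 - 2Q)q_A - (96q_A). Setting ∂π_A/∂q_A = 0: 112 - 4q_A - 2(q_C + q_F) = 0.
Forge's profit: π_F = (208 - 2Q)q_F - (48q_F). Setting ∂π_F/∂q_F = 0: 160 - 4q_F - 2(q_C + q_A) = 0.
Adding the 3 conditions: 405 − 4Q − 4Q = 0, i.e. Q = 405/8.
Back-substituting: q_C = (133 − 405/4)/2 = 127/8, q_A = (112 − 405/4)/2 = 43/8, q_F = (160 − 405/4)/2 = 235/8.
Price P = 208 - 2·(405/8) = 427/4.
Apex's profit: (427/4 - 96)·(43/8) = 1849/32.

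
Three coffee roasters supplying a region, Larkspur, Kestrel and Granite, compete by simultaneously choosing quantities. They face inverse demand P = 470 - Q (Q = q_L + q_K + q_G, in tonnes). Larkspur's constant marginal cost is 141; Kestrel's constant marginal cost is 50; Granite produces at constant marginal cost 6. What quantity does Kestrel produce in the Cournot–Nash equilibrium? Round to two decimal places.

Larkspur's profit: π_L = (470 - Q)q_L - (141q_L). Setting ∂π_L/∂q_L = 0: 329 - 2q_L - (q_K + q_G) = 0.
Kestrel's profit: π_K = (470 - Q)q_K - (50q_K). Setting ∂π_K/∂q_K = 0: 420 - 2q_K - (q_L + q_G) = 0.
Granite's profit: π_G = (470 - Q)q_G - (6q_G). Setting ∂π_G/∂q_G = 0: 464 - 2q_G - (q_L + q_K) = 0.
Adding the 3 first-order conditions: 1213 − 4Q = 0, so Q = 1213/4.
Back-substituting: q_L = (329 − 1213/4) = 103/4, q_K = (420 − 1213/4) = 467/4, q_G = (464 − 1213/4) = 643/4.

116.75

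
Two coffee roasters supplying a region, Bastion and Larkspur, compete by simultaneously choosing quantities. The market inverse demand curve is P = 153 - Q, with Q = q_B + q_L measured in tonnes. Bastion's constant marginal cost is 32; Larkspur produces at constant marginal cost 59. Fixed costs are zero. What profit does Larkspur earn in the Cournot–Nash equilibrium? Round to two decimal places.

Bastion's profit: π_B = (153 - Q)q_B - (32q_B). Setting ∂π_B/∂q_B = 0: 121 - 2q_B - (q_L) = 0.
Larkspur's profit: π_L = (153 - Q)q_L - (59q_L). Setting ∂π_L/∂q_L = 0: 94 - 2q_L - (q_B) = 0.
Best responses: q_B = (121 - q_L)/2, q_L = (94 - q_B)/2.
Substituting one into the other gives q_B = 148/3 and q_L = 67/3.
Price P = 153 - 215/3 = 244/3.
Larkspur's profit: (244/3 - 59)·(67/3) = 498.7778.

498.78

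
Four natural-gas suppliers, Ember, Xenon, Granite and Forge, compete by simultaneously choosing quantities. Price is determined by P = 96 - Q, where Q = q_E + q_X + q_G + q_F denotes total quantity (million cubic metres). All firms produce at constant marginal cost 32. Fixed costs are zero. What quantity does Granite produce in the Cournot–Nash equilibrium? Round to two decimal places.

12.80

A representative firm's profit is π_i = q_i(96 - Q) - 32q_i.
Setting ∂π_i/∂q_i = 0 with rivals' quantities fixed: 64 - 2q_i - Σ_{j≠i} q_j = 0.
By symmetry each firm produces the same amount; substituting Σ_{j≠i} q_j = 3q_i yields q_i = 64/5.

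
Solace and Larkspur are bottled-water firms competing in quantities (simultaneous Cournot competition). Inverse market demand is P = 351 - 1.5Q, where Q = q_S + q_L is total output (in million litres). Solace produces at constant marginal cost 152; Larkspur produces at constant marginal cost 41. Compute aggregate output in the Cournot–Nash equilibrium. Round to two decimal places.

Solace's profit: π_S = (351 - 1.5Q)q_S - (152q_S). Setting ∂π_S/∂q_S = 0: 199 - 3q_S - (3/2)(q_L) = 0.
Larkspur's first-order condition: 310 - 3q_L - (3/2)(q_S) = 0.
So q_S = (199 - (3/2)q_L)/3 and q_L = (310 - (3/2)q_S)/3.
Substituting one into the other gives q_S = 176/9 and q_L = 842/9.
Total output Q = 176/9 + 842/9 = 1018/9.

113.11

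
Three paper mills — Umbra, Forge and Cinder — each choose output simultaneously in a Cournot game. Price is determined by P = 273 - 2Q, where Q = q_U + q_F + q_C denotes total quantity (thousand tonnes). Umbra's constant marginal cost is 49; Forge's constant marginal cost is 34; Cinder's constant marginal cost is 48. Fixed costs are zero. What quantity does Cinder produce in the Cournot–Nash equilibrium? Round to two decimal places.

26.50

Umbra's profit: π_U = (273 - 2Q)q_U - (49q_U). Setting ∂π_U/∂q_U = 0: 224 - 4q_U - 2(q_F + q_C) = 0.
Forge's profit: π_F = (273 - 2Q)q_F - (34q_F). Setting ∂π_F/∂q_F = 0: 239 - 4q_F - 2(q_U + q_C) = 0.
Cinder's profit: π_C = (273 - 2Q)q_C - (48q_C). Setting ∂π_C/∂q_C = 0: 225 - 4q_C - 2(q_U + q_F) = 0.
Summing all 3 equations gives 688 − 8Q = 0, hence Q = 86.
Back-substituting: q_U = (224 − 172)/2 = 26, q_F = (239 − 172)/2 = 67/2, q_C = (225 − 172)/2 = 53/2.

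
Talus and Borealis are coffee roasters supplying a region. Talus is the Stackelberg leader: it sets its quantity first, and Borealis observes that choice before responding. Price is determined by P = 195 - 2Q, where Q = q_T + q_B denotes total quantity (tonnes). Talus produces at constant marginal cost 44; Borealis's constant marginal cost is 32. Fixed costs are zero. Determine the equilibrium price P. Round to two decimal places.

78.75

Solve by backward induction. Given q_T, the follower Borealis maximises π_B = (195 - 2q_T - 2q_B)q_B - 32q_B.
∂π_B/∂q_B = 163 - 2q_T - 4q_B = 0 gives the reaction function q_B = (163 - 2q_T)/4.
Talus substitutes q_B(q_T) into its own profit: π_T = q_T(195 - 2q_T - (163 - 2q_T)/2) - 44q_T = (227/2 - q_T)q_T - 44q_T.
The leader's first-order condition 139/2 - 2q_T = 0 yields q_T = 139/4.
Then q_B = (163 - 2·(139/4))/4 = 187/8.
Total output Q = 465/8, so price P = 195 - 2·(465/8) = 315/4.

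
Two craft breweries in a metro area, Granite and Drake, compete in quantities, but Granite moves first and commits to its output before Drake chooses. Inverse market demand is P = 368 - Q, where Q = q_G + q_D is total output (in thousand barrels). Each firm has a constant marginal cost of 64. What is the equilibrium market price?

140

Solve by backward induction. Given q_G, the follower Drake maximises π_D = (368 - q_G - q_D)q_D - 64q_D.
Setting the follower's marginal profit to zero, 304 - q_G - 2q_D = 0, i.e. q_D = (304 - q_G)/2.
The leader anticipates this reaction. Substituting into P = 368 - Q gives P = 216 - (1/2)q_G, so π_G = (216 - (1/2)q_G)q_G - 64q_G.
Leader FOC: 152 - q_G = 0, so q_G = 152.
Then q_D = (304 - 152)/2 = 76.
Total output Q = 228, so price P = 368 - 228 = 140.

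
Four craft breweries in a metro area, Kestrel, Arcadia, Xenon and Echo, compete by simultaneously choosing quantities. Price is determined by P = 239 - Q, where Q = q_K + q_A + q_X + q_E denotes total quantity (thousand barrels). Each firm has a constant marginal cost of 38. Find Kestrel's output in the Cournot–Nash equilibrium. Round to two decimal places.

40.20

A representative firm's profit is π_i = q_i(239 - Q) - 38q_i.
Setting ∂π_i/∂q_i = 0 with rivals' quantities fixed: 201 - 2q_i - Σ_{j≠i} q_j = 0.
With identical firms every q_j equals q_i, so Σ_{j≠i} q_j = 3q_i and 201 = 5q_i, giving q_i = 201/5.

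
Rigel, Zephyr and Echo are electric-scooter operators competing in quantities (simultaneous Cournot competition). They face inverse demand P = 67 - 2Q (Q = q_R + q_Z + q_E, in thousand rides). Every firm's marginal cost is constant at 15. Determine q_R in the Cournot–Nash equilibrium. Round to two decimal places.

6.50

Each firm earns π_i = (67 - 2Q)q_i - 15q_i.
Setting ∂π_i/∂q_i = 0 with rivals' quantities fixed: 52 - 4q_i - 2·Σ_{j≠i} q_j = 0.
With identical firms every q_j equals q_i, so Σ_{j≠i} q_j = 2q_i and 52 = 8q_i, giving q_i = 13/2.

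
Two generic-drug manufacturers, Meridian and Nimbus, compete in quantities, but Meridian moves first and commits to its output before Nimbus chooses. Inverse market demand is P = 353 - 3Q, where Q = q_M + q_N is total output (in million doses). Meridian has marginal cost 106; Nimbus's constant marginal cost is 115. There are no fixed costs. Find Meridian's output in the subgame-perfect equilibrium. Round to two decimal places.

Solve by backward induction. Given q_M, the follower Nimbus maximises π_N = (353 - 3q_M - 3q_N)q_N - 115q_N.
Setting the follower's marginal profit to zero, 238 - 3q_M - 6q_N = 0, i.e. q_N = (238 - 3q_M)/6.
Meridian substitutes q_N(q_M) into its own profit: π_M = q_M(353 - 3q_M - (238 - 3q_M)/2) - 106q_M = (234 - (3/2)q_M)q_M - 106q_M.
Maximising: ∂π_M/∂q_M = 128 - 3q_M = 0, giving q_M = 128/3.
Then q_N = (238 - 3·(128/3))/6 = 55/3.

42.67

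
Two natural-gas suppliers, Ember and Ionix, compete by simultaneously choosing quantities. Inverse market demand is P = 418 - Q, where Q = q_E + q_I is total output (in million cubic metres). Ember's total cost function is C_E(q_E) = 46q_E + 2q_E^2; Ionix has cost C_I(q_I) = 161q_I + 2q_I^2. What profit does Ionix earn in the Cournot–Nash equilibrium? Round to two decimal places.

Ember's profit: π_E = (418 - Q)q_E - (46q_E + 2q_E²). Setting ∂π_E/∂q_E = 0: 372 - 6q_E - (q_I) = 0.
Ionix's first-order condition: 257 - 6q_I - (q_E) = 0.
Best responses: q_E = (372 - q_I)/6, q_I = (257 - q_E)/6.
Solving the pair: q_E = 395/7, q_I = 234/7.
Price P = 418 - 629/7 = 328.1429.
Ionix's profit: 328.1429·(234/7) - 161·(234/7) - 2(234/7)² = 3352.4082.

3352.41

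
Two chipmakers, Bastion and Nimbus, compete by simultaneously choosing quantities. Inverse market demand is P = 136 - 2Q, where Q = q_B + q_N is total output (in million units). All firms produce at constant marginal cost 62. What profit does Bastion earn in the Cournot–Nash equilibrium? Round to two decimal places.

304.22

A representative firm's profit is π_i = q_i(136 - 2Q) - 62q_i.
Setting ∂π_i/∂q_i = 0 with rivals' quantities fixed: 74 - 4q_i - 2q_j = 0.
With identical firms every q_j equals q_i, so q_j = q_i and 74 = 6q_i, giving q_i = 37/3.
Price P = 136 - 2·(74/3) = 260/3.
Bastion's profit: (260/3 - 62)·(37/3) = 304.2222.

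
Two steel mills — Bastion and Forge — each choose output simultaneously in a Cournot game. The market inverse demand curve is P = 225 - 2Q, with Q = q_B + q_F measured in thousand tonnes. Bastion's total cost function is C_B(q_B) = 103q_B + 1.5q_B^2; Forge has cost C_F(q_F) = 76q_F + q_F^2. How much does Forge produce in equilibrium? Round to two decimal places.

21.03

Bastion's profit: π_B = (225 - 2Q)q_B - (103q_B + (3/2)q_B²). Setting ∂π_B/∂q_B = 0: 122 - 7q_B - 2(q_F) = 0.
Forge's profit: π_F = (225 - 2Q)q_F - (76q_F + q_F²). Setting ∂π_F/∂q_F = 0: 149 - 6q_F - 2(q_B) = 0.
Rearranging gives the reaction functions q_B = (122 - 2q_F)/7 and q_F = (149 - 2q_B)/6.
Solving the pair: q_B = 217/19, q_F = 799/38.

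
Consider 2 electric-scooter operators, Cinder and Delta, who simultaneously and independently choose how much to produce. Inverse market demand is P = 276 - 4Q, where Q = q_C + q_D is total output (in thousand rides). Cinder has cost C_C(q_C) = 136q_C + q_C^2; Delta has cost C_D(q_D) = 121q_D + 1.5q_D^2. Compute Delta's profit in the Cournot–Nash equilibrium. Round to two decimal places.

610.07

Cinder's profit: π_C = (276 - 4Q)q_C - (136q_C + q_C²). Setting ∂π_C/∂q_C = 0: 140 - 10q_C - 4(q_D) = 0.
Delta's profit: π_D = (276 - 4Q)q_D - (121q_D + (3/2)q_D²). Setting ∂π_D/∂q_D = 0: 155 - 11q_D - 4(q_C) = 0.
Best responses: q_C = (140 - 4q_D)/10, q_D = (155 - 4q_C)/11.
Substituting one into the other gives q_C = 460/47 and q_D = 495/47.
Price P = 276 - 4·(955/47) = 194.7234.
Delta's profit: 194.7234·(495/47) - 121·(495/47) - (3/2)(495/47)² = 610.0668.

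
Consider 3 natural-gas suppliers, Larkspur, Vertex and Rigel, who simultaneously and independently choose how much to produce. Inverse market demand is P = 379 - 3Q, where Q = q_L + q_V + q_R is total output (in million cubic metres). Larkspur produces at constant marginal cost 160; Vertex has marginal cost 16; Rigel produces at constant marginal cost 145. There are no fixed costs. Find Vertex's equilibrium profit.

8427

Larkspur's profit: π_L = (379 - 3Q)q_L - (160q_L). Setting ∂π_L/∂q_L = 0: 219 - 6q_L - 3(q_V + q_R) = 0.
Vertex's first-order condition: 363 - 6q_V - 3(q_L + q_R) = 0.
Rigel's profit: π_R = (379 - 3Q)q_R - (145q_R). Setting ∂π_R/∂q_R = 0: 234 - 6q_R - 3(q_L + q_V) = 0.
Adding the 3 conditions: 816 − 6Q − 6Q = 0, i.e. Q = 68.
Back-substituting: q_L = (219 − 204)/3 = 5, q_V = (363 − 204)/3 = 53, q_R = (234 − 204)/3 = 10.
Price P = 379 - 3·68 = 175.
Vertex's profit: (175 - 16)·53 = 8427.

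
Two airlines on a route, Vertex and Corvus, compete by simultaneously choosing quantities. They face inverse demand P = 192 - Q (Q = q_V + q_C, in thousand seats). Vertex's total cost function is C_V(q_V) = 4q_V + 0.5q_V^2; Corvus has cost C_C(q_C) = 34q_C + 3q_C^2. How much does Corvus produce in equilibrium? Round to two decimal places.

12.43

Vertex's profit: π_V = (192 - Q)q_V - (4q_V + (1/2)q_V²). Setting ∂π_V/∂q_V = 0: 188 - 3q_V - (q_C) = 0.
Corvus's profit: π_C = (192 - Q)q_C - (34q_C + 3q_C²). Setting ∂π_C/∂q_C = 0: 158 - 8q_C - (q_V) = 0.
Best responses: q_V = (188 - q_C)/3, q_C = (158 - q_V)/8.
Solving the pair: q_V = 1346/23, q_C = 286/23.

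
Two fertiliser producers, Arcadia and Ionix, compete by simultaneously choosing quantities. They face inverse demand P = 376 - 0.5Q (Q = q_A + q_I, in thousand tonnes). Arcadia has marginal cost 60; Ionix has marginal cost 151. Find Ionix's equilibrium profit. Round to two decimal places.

3990.22

Arcadia's profit: π_A = (376 - 0.5Q)q_A - (60q_A). Setting ∂π_A/∂q_A = 0: 316 - q_A - (1/2)(q_I) = 0.
Ionix's profit: π_I = (376 - 0.5Q)q_I - (151q_I). Setting ∂π_I/∂q_I = 0: 225 - q_I - (1/2)(q_A) = 0.
Best responses: q_A = (316 - (1/2)q_I), q_I = (225 - (1/2)q_A).
Solving the pair: q_A = 814/3, q_I = 268/3.
Price P = 376 - (1/2)·(1082/3) = 587/3.
Ionix's profit: (587/3 - 151)·(268/3) = 3990.2222.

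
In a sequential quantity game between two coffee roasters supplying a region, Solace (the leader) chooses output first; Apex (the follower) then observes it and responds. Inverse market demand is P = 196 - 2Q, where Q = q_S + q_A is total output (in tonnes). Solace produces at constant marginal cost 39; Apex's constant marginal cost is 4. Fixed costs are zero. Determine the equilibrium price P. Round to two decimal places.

The follower Apex best-responds to any q_S: π_A = (196 - 2Q)q_A - 4q_A.
Follower FOC: 192 - 2q_S - 4q_A = 0, so q_A(q_S) = (192 - 2q_S)/4.
The leader anticipates this reaction. Substituting into P = 196 - 2Q gives P = 100 - q_S, so π_S = (100 - q_S)q_S - 39q_S.
The leader's first-order condition 61 - 2q_S = 0 yields q_S = 61/2.
Then q_A = (192 - 2·(61/2))/4 = 131/4.
Total output Q = 253/4, so price P = 196 - 2·(253/4) = 139/2.

69.50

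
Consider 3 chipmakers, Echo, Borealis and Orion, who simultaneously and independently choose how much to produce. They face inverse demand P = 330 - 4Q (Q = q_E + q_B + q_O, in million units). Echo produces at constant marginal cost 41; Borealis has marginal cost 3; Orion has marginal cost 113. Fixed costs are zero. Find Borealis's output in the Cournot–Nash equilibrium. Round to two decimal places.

29.69

Echo's profit: π_E = (330 - 4Q)q_E - (41q_E). Setting ∂π_E/∂q_E = 0: 289 - 8q_E - 4(q_B + q_O) = 0.
Borealis's profit: π_B = (330 - 4Q)q_B - (3q_B). Setting ∂π_B/∂q_B = 0: 327 - 8q_B - 4(q_E + q_O) = 0.
Orion's first-order condition: 217 - 8q_O - 4(q_E + q_B) = 0.
Adding the 3 conditions: 833 − 8Q − 8Q = 0, i.e. Q = 833/16.
Back-substituting: q_E = (289 − 833/4)/4 = 323/16, q_B = (327 − 833/4)/4 = 475/16, q_O = (217 − 833/4)/4 = 35/16.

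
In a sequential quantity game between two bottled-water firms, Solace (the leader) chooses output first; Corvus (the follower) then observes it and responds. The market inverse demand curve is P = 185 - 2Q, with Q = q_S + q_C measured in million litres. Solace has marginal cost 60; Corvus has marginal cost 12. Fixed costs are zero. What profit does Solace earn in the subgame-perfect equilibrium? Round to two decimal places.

370.56

The follower Corvus best-responds to any q_S: π_C = (185 - 2Q)q_C - 12q_C.
Setting the follower's marginal profit to zero, 173 - 2q_S - 4q_C = 0, i.e. q_C = (173 - 2q_S)/4.
Solace substitutes q_C(q_S) into its own profit: π_S = q_S(185 - 2q_S - (173 - 2q_S)/2) - 60q_S = (197/2 - q_S)q_S - 60q_S.
The leader's first-order condition 77/2 - 2q_S = 0 yields q_S = 77/4.
Then q_C = (173 - 2·(77/4))/4 = 269/8.
Price P = 185 - 2·(423/8) = 317/4.
Solace's profit: (317/4 - 60)·(77/4) = 370.5625.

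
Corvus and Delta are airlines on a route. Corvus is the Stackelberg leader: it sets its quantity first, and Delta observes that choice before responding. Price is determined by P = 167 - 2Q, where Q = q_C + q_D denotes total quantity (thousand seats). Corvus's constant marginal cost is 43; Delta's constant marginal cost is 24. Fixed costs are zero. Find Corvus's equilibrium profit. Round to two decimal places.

689.06

The follower Delta best-responds to any q_C: π_D = (167 - 2Q)q_D - 24q_D.
Follower FOC: 143 - 2q_C - 4q_D = 0, so q_D(q_C) = (143 - 2q_C)/4.
Corvus substitutes q_D(q_C) into its own profit: π_C = q_C(167 - 2q_C - (143 - 2q_C)/2) - 43q_C = (191/2 - q_C)q_C - 43q_C.
Leader FOC: 105/2 - 2q_C = 0, so q_C = 105/4.
Then q_D = (143 - 2·(105/4))/4 = 181/8.
Price P = 167 - 2·(391/8) = 277/4.
Corvus's profit: (277/4 - 43)·(105/4) = 689.0625.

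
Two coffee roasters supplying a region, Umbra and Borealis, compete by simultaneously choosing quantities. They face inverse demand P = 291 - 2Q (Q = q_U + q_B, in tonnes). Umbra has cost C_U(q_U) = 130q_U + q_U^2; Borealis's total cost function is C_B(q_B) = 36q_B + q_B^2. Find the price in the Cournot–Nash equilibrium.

187

Umbra's profit: π_U = (291 - 2Q)q_U - (130q_U + q_U²). Setting ∂π_U/∂q_U = 0: 161 - 6q_U - 2(q_B) = 0.
Borealis's first-order condition: 255 - 6q_B - 2(q_U) = 0.
So q_U = (161 - 2q_B)/6 and q_B = (255 - 2q_U)/6.
Solving the pair: q_U = 57/4, q_B = 151/4.
Total output Q = 52, so price P = 291 - 2·52 = 187.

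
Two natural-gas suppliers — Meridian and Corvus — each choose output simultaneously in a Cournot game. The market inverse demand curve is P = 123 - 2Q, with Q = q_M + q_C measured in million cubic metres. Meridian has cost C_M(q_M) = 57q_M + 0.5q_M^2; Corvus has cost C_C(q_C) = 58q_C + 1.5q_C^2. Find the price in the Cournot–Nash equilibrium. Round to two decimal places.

Meridian's profit: π_M = (123 - 2Q)q_M - (57q_M + (1/2)q_M²). Setting ∂π_M/∂q_M = 0: 66 - 5q_M - 2(q_C) = 0.
Corvus's profit: π_C = (123 - 2Q)q_C - (58q_C + (3/2)q_C²). Setting ∂π_C/∂q_C = 0: 65 - 7q_C - 2(q_M) = 0.
Rearranging gives the reaction functions q_M = (66 - 2q_C)/5 and q_C = (65 - 2q_M)/7.
Solving the pair: q_M = 332/31, q_C = 193/31.
Total output Q = 525/31, so price P = 123 - 2·(525/31) = 89.1290.

89.13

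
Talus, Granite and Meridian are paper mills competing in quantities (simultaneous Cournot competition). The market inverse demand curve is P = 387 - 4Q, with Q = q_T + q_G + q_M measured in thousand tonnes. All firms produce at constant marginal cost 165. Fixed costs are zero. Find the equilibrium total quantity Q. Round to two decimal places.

41.63

Each firm earns π_i = (387 - 4Q)q_i - 165q_i.
First-order condition (treating rivals' output as given): 222 - 8q_i - 4·Σ_{j≠i} q_j = 0.
By symmetry each firm produces the same amount; substituting Σ_{j≠i} q_j = 2q_i yields q_i = 222/16 = 111/8.
Total output Q = 111/8 + 111/8 + 111/8 = 333/8.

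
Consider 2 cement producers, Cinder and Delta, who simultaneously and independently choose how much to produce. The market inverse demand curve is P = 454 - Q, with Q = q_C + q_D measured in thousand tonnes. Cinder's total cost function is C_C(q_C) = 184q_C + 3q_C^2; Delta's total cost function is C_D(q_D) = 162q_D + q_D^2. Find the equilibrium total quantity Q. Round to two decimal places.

92.06

Cinder's profit: π_C = (454 - Q)q_C - (184q_C + 3q_C²). Setting ∂π_C/∂q_C = 0: 270 - 8q_C - (q_D) = 0.
Delta's first-order condition: 292 - 4q_D - (q_C) = 0.
Rearranging gives the reaction functions q_C = (270 - q_D)/8 and q_D = (292 - q_C)/4.
Solving the pair: q_C = 788/31, q_D = 66.6452.
Total output Q = 788/31 + 66.6452 = 92.0645.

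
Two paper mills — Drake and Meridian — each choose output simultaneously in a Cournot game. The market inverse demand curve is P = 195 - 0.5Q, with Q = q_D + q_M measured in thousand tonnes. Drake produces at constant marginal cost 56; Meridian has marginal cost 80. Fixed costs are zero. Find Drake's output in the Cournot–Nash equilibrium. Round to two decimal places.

Drake's profit: π_D = (195 - 0.5Q)q_D - (56q_D). Setting ∂π_D/∂q_D = 0: 139 - q_D - (1/2)(q_M) = 0.
Meridian's first-order condition: 115 - q_M - (1/2)(q_D) = 0.
Rearranging gives the reaction functions q_D = (139 - (1/2)q_M) and q_M = (115 - (1/2)q_D).
Solving the pair: q_D = 326/3, q_M = 182/3.

108.67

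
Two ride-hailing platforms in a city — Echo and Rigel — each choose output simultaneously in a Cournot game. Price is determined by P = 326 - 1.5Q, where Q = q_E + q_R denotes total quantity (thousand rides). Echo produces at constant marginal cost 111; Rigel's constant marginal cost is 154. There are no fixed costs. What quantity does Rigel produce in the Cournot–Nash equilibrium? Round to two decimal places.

28.67

Echo's profit: π_E = (326 - 1.5Q)q_E - (111q_E). Setting ∂π_E/∂q_E = 0: 215 - 3q_E - (3/2)(q_R) = 0.
Rigel's profit: π_R = (326 - 1.5Q)q_R - (154q_R). Setting ∂π_R/∂q_R = 0: 172 - 3q_R - (3/2)(q_E) = 0.
Best responses: q_E = (215 - (3/2)q_R)/3, q_R = (172 - (3/2)q_E)/3.
Substituting one into the other gives q_E = 172/3 and q_R = 86/3.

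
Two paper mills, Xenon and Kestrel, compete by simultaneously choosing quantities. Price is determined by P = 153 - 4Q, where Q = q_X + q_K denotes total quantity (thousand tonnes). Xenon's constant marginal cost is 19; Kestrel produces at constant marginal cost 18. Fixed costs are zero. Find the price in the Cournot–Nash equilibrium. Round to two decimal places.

63.33

Xenon's profit: π_X = (153 - 4Q)q_X - (19q_X). Setting ∂π_X/∂q_X = 0: 134 - 8q_X - 4(q_K) = 0.
Kestrel's profit: π_K = (153 - 4Q)q_K - (18q_K). Setting ∂π_K/∂q_K = 0: 135 - 8q_K - 4(q_X) = 0.
Best responses: q_X = (134 - 4q_K)/8, q_K = (135 - 4q_X)/8.
Solving the pair: q_X = 133/12, q_K = 34/3.
Total output Q = 269/12, so price P = 153 - 4·(269/12) = 190/3.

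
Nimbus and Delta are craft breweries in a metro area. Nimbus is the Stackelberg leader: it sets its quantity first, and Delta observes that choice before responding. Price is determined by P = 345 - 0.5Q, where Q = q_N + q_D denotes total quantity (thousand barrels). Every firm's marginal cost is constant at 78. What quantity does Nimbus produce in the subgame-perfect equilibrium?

The follower Delta best-responds to any q_N: π_D = (345 - 0.5Q)q_D - 78q_D.
Setting the follower's marginal profit to zero, 267 - (1/2)q_N - q_D = 0, i.e. q_D = (267 - (1/2)q_N).
The leader anticipates this reaction. Substituting into P = 345 - 0.5Q gives P = 423/2 - (1/4)q_N, so π_N = (423/2 - (1/4)q_N)q_N - 78q_N.
The leader's first-order condition 267/2 - (1/2)q_N = 0 yields q_N = 267.
Then q_D = (267 - (1/2)·267) = 267/2.

267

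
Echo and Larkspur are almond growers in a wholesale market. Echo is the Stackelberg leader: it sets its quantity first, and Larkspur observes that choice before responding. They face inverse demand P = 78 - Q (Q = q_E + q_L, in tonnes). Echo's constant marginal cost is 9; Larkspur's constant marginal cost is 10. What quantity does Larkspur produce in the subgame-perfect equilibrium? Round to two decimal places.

Solve by backward induction. Given q_E, the follower Larkspur maximises π_L = (78 - q_E - q_L)q_L - 10q_L.
∂π_L/∂q_L = 68 - q_E - 2q_L = 0 gives the reaction function q_L = (68 - q_E)/2.
The leader anticipates this reaction. Substituting into P = 78 - Q gives P = 44 - (1/2)q_E, so π_E = (44 - (1/2)q_E)q_E - 9q_E.
The leader's first-order condition 35 - q_E = 0 yields q_E = 35.
Then q_L = (68 - 35)/2 = 33/2.

16.50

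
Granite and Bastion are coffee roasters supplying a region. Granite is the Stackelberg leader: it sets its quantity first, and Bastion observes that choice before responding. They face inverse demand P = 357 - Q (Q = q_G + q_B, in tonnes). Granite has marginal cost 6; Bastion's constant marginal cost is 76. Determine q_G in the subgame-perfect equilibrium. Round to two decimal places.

210.50

Solve by backward induction. Given q_G, the follower Bastion maximises π_B = (357 - q_G - q_B)q_B - 76q_B.
∂π_B/∂q_B = 281 - q_G - 2q_B = 0 gives the reaction function q_B = (281 - q_G)/2.
Granite substitutes q_B(q_G) into its own profit: π_G = q_G(357 - q_G - (281 - q_G)/2) - 6q_G = (433/2 - (1/2)q_G)q_G - 6q_G.
Maximising: ∂π_G/∂q_G = 421/2 - q_G = 0, giving q_G = 421/2.
Then q_B = (281 - 421/2)/2 = 141/4.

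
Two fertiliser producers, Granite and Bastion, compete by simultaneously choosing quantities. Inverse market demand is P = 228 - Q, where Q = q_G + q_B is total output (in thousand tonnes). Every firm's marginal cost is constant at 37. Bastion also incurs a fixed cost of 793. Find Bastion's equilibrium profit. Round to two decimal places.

3260.44

Each firm earns π_i = (228 - Q)q_i - 37q_i.
Setting ∂π_i/∂q_i = 0 with rivals' quantities fixed: 191 - 2q_i - q_j = 0.
By symmetry each firm produces the same amount; substituting q_j = q_i yields q_i = 191/3.
Price P = 228 - 382/3 = 302/3.
Bastion's profit: (302/3 - 37)·(191/3) - 793 = 3260.4444.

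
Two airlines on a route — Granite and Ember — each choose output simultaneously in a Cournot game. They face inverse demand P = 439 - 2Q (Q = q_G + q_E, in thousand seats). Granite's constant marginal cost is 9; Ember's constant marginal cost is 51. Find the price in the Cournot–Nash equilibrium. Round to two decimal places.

Granite's profit: π_G = (439 - 2Q)q_G - (9q_G). Setting ∂π_G/∂q_G = 0: 430 - 4q_G - 2(q_E) = 0.
Ember's profit: π_E = (439 - 2Q)q_E - (51q_E). Setting ∂π_E/∂q_E = 0: 388 - 4q_E - 2(q_G) = 0.
Best responses: q_G = (430 - 2q_E)/4, q_E = (388 - 2q_G)/4.
Substituting one into the other gives q_G = 236/3 and q_E = 173/3.
Total output Q = 409/3, so price P = 439 - 2·(409/3) = 499/3.

166.33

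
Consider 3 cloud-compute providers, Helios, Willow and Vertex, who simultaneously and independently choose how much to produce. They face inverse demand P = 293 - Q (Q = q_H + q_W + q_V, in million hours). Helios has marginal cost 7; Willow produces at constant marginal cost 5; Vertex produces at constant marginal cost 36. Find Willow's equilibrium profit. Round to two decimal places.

6440.06

Helios's profit: π_H = (293 - Q)q_H - (7q_H). Setting ∂π_H/∂q_H = 0: 286 - 2q_H - (q_W + q_V) = 0.
Willow's first-order condition: 288 - 2q_W - (q_H + q_V) = 0.
Vertex's first-order condition: 257 - 2q_V - (q_H + q_W) = 0.
Summing all 3 equations gives 831 − 4Q = 0, hence Q = 831/4.
Back-substituting: q_H = (286 − 831/4) = 313/4, q_W = (288 − 831/4) = 321/4, q_V = (257 − 831/4) = 197/4.
Price P = 293 - 831/4 = 341/4.
Willow's profit: (341/4 - 5)·(321/4) = 6440.0625.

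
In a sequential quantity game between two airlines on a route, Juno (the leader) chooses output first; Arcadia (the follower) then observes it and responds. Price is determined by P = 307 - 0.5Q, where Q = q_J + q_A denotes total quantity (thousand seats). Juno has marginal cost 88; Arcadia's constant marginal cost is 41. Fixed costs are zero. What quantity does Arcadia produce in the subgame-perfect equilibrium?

The follower Arcadia best-responds to any q_J: π_A = (307 - 0.5Q)q_A - 41q_A.
Setting the follower's marginal profit to zero, 266 - (1/2)q_J - q_A = 0, i.e. q_A = (266 - (1/2)q_J).
Juno substitutes q_A(q_J) into its own profit: π_J = q_J(307 - (1/2)q_J - (266 - (1/2)q_J)/2) - 88q_J = (174 - (1/4)q_J)q_J - 88q_J.
The leader's first-order condition 86 - (1/2)q_J = 0 yields q_J = 172.
Then q_A = (266 - (1/2)·172) = 180.

180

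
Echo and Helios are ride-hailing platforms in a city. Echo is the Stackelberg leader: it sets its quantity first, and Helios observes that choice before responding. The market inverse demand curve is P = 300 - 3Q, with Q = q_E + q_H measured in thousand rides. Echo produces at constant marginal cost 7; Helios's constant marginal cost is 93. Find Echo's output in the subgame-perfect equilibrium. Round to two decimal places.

63.17

Solve by backward induction. Given q_E, the follower Helios maximises π_H = (300 - 3q_E - 3q_H)q_H - 93q_H.
∂π_H/∂q_H = 207 - 3q_E - 6q_H = 0 gives the reaction function q_H = (207 - 3q_E)/6.
Echo substitutes q_H(q_E) into its own profit: π_E = q_E(300 - 3q_E - (207 - 3q_E)/2) - 7q_E = (393/2 - (3/2)q_E)q_E - 7q_E.
Leader FOC: 379/2 - 3q_E = 0, so q_E = 379/6.
Then q_H = (207 - 3·(379/6))/6 = 35/12.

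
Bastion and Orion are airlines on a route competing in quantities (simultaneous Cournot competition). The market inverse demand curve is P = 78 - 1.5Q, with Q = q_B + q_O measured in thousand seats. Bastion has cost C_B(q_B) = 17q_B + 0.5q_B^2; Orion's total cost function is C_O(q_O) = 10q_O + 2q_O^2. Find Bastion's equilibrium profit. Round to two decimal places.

Bastion's profit: π_B = (78 - 1.5Q)q_B - (17q_B + (1/2)q_B²). Setting ∂π_B/∂q_B = 0: 61 - 4q_B - (3/2)(q_O) = 0.
Orion's first-order condition: 68 - 7q_O - (3/2)(q_B) = 0.
Best responses: q_B = (61 - (3/2)q_O)/4, q_O = (68 - (3/2)q_B)/7.
Solving the pair: q_B = 1300/103, q_O = 722/103.
Price P = 78 - (3/2)·19.6311 = 48.5534.
Bastion's profit: 48.5534·(1300/103) - 17·(1300/103) - (1/2)(1300/103)² = 318.5974.

318.60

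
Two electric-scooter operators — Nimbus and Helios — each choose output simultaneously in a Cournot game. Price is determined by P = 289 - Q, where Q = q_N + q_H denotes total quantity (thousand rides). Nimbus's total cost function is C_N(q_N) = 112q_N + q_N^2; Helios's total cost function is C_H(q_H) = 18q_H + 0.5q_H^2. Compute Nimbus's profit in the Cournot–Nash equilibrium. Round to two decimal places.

Nimbus's profit: π_N = (289 - Q)q_N - (112q_N + q_N²). Setting ∂π_N/∂q_N = 0: 177 - 4q_N - (q_H) = 0.
Helios's first-order condition: 271 - 3q_H - (q_N) = 0.
Best responses: q_N = (177 - q_H)/4, q_H = (271 - q_N)/3.
Substituting one into the other gives q_N = 260/11 and q_H = 907/11.
Price P = 289 - 1167/11 = 182.9091.
Nimbus's profit: 182.9091·(260/11) - 112·(260/11) - (260/11)² = 1117.3554.

1117.36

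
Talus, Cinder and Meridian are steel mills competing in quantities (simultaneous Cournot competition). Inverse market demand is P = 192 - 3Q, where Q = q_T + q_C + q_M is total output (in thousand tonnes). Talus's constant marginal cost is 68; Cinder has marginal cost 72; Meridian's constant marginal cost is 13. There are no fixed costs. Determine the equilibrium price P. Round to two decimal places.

Talus's profit: π_T = (192 - 3Q)q_T - (68q_T). Setting ∂π_T/∂q_T = 0: 124 - 6q_T - 3(q_C + q_M) = 0.
Cinder's profit: π_C = (192 - 3Q)q_C - (72q_C). Setting ∂π_C/∂q_C = 0: 120 - 6q_C - 3(q_T + q_M) = 0.
Meridian's profit: π_M = (192 - 3Q)q_M - (13q_M). Setting ∂π_M/∂q_M = 0: 179 - 6q_M - 3(q_T + q_C) = 0.
Summing all 3 equations gives 423 − 12Q = 0, hence Q = 141/4.
Back-substituting: q_T = (124 − 423/4)/3 = 73/12, q_C = (120 − 423/4)/3 = 19/4, q_M = (179 − 423/4)/3 = 293/12.
Total output Q = 141/4, so price P = 192 - 3·(141/4) = 345/4.

86.25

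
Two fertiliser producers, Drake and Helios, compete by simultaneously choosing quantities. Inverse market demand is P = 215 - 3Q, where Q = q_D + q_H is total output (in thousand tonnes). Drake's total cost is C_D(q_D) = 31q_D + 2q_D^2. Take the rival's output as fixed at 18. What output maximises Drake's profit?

With the rival's output fixed at 18, Drake's profit is π_D = (215 - 3·18 - 3q_D)q_D - (31q_D + 2q_D²) = (161 - 3q_D)q_D - (31q_D + 2q_D²).
∂π_D/∂q_D = 130 - 10q_D = 0, so q_D = 13.

13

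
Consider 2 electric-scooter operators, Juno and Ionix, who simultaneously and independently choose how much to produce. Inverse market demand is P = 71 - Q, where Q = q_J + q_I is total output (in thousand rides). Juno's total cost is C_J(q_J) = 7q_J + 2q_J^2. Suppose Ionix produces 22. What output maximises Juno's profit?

With the rival's output fixed at 22, Juno's profit is π_J = (71 - 22 - q_J)q_J - (7q_J + 2q_J²) = (49 - q_J)q_J - (7q_J + 2q_J²).
∂π_J/∂q_J = 42 - 6q_J = 0, so q_J = 7.

7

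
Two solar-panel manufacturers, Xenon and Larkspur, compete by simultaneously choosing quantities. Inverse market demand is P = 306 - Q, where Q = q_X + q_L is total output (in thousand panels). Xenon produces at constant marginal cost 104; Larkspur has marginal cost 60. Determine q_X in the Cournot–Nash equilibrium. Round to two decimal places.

52.67

Xenon's profit: π_X = (306 - Q)q_X - (104q_X). Setting ∂π_X/∂q_X = 0: 202 - 2q_X - (q_L) = 0.
Larkspur's profit: π_L = (306 - Q)q_L - (60q_L). Setting ∂π_L/∂q_L = 0: 246 - 2q_L - (q_X) = 0.
Best responses: q_X = (202 - q_L)/2, q_L = (246 - q_X)/2.
Solving the pair: q_X = 158/3, q_L = 290/3.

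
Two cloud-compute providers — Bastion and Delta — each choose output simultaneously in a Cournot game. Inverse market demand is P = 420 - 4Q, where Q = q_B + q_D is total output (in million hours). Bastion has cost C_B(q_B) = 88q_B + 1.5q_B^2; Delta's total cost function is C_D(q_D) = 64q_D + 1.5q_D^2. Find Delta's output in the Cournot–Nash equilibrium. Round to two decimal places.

24.65

Bastion's profit: π_B = (420 - 4Q)q_B - (88q_B + (3/2)q_B²). Setting ∂π_B/∂q_B = 0: 332 - 11q_B - 4(q_D) = 0.
Delta's first-order condition: 356 - 11q_D - 4(q_B) = 0.
Rearranging gives the reaction functions q_B = (332 - 4q_D)/11 and q_D = (356 - 4q_B)/11.
Solving the pair: q_B = 21.2190, q_D = 24.6476.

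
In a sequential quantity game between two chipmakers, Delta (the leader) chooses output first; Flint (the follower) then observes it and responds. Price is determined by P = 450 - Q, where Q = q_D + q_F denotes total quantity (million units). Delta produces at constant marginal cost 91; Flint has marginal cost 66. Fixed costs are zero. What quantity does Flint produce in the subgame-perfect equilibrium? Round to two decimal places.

108.50

Solve by backward induction. Given q_D, the follower Flint maximises π_F = (450 - q_D - q_F)q_F - 66q_F.
Follower FOC: 384 - q_D - 2q_F = 0, so q_F(q_D) = (384 - q_D)/2.
The leader anticipates this reaction. Substituting into P = 450 - Q gives P = 258 - (1/2)q_D, so π_D = (258 - (1/2)q_D)q_D - 91q_D.
Leader FOC: 167 - q_D = 0, so q_D = 167.
Then q_F = (384 - 167)/2 = 217/2.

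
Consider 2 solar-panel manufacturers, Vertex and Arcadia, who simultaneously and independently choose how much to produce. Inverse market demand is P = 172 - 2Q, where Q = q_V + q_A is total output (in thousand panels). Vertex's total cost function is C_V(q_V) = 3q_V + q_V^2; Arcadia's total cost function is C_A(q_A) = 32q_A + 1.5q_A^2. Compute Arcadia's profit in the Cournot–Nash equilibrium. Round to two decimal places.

Vertex's profit: π_V = (172 - 2Q)q_V - (3q_V + q_V²). Setting ∂π_V/∂q_V = 0: 169 - 6q_V - 2(q_A) = 0.
Arcadia's profit: π_A = (172 - 2Q)q_A - (32q_A + (3/2)q_A²). Setting ∂π_A/∂q_A = 0: 140 - 7q_A - 2(q_V) = 0.
So q_V = (169 - 2q_A)/6 and q_A = (140 - 2q_V)/7.
Substituting one into the other gives q_V = 903/38 and q_A = 251/19.
Price P = 172 - 2·(1405/38) = 1863/19.
Arcadia's profit: (1863/19)·(251/19) - 32·(251/19) - (3/2)(251/19)² = 610.8130.

610.81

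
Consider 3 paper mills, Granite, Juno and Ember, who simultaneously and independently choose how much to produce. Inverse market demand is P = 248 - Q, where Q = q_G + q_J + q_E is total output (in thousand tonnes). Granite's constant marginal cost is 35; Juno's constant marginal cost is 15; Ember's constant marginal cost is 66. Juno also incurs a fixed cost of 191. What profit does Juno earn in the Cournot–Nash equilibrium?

Granite's profit: π_G = (248 - Q)q_G - (35q_G). Setting ∂π_G/∂q_G = 0: 213 - 2q_G - (q_J + q_E) = 0.
Juno's profit: π_J = (248 - Q)q_J - (15q_J). Setting ∂π_J/∂q_J = 0: 233 - 2q_J - (q_G + q_E) = 0.
Ember's first-order condition: 182 - 2q_E - (q_G + q_J) = 0.
Summing all 3 equations gives 628 − 4Q = 0, hence Q = 157.
Back-substituting: q_G = (213 − 157) = 56, q_J = (233 − 157) = 76, q_E = (182 − 157) = 25.
Price P = 248 - 157 = 91.
Juno's profit: (91 - 15)·76 - 191 = 5585.

5585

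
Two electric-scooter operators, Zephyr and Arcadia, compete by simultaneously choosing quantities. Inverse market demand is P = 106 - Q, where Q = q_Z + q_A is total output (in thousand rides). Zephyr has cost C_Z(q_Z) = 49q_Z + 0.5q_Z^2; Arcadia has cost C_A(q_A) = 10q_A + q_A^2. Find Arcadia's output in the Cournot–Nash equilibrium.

21

Zephyr's profit: π_Z = (106 - Q)q_Z - (49q_Z + (1/2)q_Z²). Setting ∂π_Z/∂q_Z = 0: 57 - 3q_Z - (q_A) = 0.
Arcadia's first-order condition: 96 - 4q_A - (q_Z) = 0.
Rearranging gives the reaction functions q_Z = (57 - q_A)/3 and q_A = (96 - q_Z)/4.
Solving the pair: q_Z = 12, q_A = 21.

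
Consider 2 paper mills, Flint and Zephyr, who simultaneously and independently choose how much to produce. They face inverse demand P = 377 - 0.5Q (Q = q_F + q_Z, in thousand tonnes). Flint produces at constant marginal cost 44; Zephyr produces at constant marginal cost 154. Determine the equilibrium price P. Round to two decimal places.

Flint's profit: π_F = (377 - 0.5Q)q_F - (44q_F). Setting ∂π_F/∂q_F = 0: 333 - q_F - (1/2)(q_Z) = 0.
Zephyr's profit: π_Z = (377 - 0.5Q)q_Z - (154q_Z). Setting ∂π_Z/∂q_Z = 0: 223 - q_Z - (1/2)(q_F) = 0.
Best responses: q_F = (333 - (1/2)q_Z), q_Z = (223 - (1/2)q_F).
Substituting one into the other gives q_F = 886/3 and q_Z = 226/3.
Total output Q = 1112/3, so price P = 377 - (1/2)·(1112/3) = 575/3.

191.67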